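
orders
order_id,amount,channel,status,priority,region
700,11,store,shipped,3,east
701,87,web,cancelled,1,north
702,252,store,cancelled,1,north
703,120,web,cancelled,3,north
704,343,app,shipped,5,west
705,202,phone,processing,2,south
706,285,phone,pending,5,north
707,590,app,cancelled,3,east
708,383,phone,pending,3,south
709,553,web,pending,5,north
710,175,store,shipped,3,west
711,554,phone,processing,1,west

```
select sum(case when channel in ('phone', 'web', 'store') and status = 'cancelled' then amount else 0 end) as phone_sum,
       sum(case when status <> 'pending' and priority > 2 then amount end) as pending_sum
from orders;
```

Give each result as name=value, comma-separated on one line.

phone_sum=459, pending_sum=1239

[phone_sum: channel in ('phone', 'web', 'store') and status = 'cancelled']
order_id=700: ✗
order_id=701: ✓ → 87
order_id=702: ✓ → 252
order_id=703: ✓ → 120
order_id=704: ✗
order_id=705: ✗
order_id=706: ✗
order_id=707: ✗
order_id=708: ✗
order_id=709: ✗
order_id=710: ✗
order_id=711: ✗
phone_sum = 87 + 252 + 120 = 459
—
[pending_sum: status <> 'pending' and priority > 2]
order_id=700: ✓ → 11
order_id=701: ✗
order_id=702: ✗
order_id=703: ✓ → 120
order_id=704: ✓ → 343
order_id=705: ✗
order_id=706: ✗
order_id=707: ✓ → 590
order_id=708: ✗
order_id=709: ✗
order_id=710: ✓ → 175
order_id=711: ✗
pending_sum = 11 + 120 + 343 + 590 + 175 = 1239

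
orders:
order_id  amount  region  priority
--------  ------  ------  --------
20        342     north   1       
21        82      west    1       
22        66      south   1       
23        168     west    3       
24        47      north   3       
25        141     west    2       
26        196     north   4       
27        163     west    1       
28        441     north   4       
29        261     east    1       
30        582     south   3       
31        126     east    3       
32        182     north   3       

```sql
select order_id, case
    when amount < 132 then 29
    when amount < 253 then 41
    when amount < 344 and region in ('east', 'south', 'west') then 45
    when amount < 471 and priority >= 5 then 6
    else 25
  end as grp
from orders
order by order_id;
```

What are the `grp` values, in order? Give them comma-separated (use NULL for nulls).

order_id=20: ELSE → 25
order_id=21: amount < 132 → 29
order_id=22: amount < 132 → 29
order_id=23: amount < 253 → 41
order_id=24: amount < 132 → 29
order_id=25: amount < 253 → 41
order_id=26: amount < 253 → 41
order_id=27: amount < 253 → 41
order_id=28: ELSE → 25
order_id=29: amount < 344 and region in ('east', 'south', 'west') → 45
order_id=30: ELSE → 25
order_id=31: amount < 132 → 29
order_id=32: amount < 253 → 41

25, 29, 29, 41, 29, 41, 41, 41, 25, 45, 25, 29, 41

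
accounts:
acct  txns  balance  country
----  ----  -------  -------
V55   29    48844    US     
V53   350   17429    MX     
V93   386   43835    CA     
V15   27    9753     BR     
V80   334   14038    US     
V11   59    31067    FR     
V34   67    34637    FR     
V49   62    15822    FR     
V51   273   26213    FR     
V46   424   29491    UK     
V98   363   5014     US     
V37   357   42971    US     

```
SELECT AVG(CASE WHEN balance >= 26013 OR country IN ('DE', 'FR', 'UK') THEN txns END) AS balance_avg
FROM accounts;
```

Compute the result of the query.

207.125

acct=V55: ✓ → 29
acct=V53: ✗
acct=V93: ✓ → 386
acct=V15: ✗
acct=V80: ✗
acct=V11: ✓ → 59
acct=V34: ✓ → 67
acct=V49: ✓ → 62
acct=V51: ✓ → 273
acct=V46: ✓ → 424
acct=V98: ✗
acct=V37: ✓ → 357
balance_avg = (29 + 386 + 59 + 67 + 62 + 273 + 424 + 357) / 8 = 207.125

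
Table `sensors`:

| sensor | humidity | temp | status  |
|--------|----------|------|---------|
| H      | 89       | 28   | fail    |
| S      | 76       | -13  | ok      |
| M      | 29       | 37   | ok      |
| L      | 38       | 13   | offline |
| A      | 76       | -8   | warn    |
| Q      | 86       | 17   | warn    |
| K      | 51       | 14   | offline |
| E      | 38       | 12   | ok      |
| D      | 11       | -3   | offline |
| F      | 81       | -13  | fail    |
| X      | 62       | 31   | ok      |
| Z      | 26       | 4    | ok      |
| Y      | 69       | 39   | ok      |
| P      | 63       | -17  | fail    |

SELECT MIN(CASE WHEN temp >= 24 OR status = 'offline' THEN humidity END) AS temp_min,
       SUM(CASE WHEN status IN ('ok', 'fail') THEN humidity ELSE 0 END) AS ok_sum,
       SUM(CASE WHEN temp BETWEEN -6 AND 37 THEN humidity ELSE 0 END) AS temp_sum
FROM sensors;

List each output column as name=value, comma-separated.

[temp_min: temp >= 24 OR status = 'offline']
sensor=H: ✓ → 89
sensor=S: ✗
sensor=M: ✓ → 29
sensor=L: ✓ → 38
sensor=A: ✗
sensor=Q: ✗
sensor=K: ✓ → 51
sensor=E: ✗
sensor=D: ✓ → 11
sensor=F: ✗
sensor=X: ✓ → 62
sensor=Z: ✗
sensor=Y: ✓ → 69
sensor=P: ✗
temp_min = MIN(89, 29, 38, 51, 11, 62, 69) = 11
—
[ok_sum: status IN ('ok', 'fail')]
sensor=H: ✓ → 89
sensor=S: ✓ → 76
sensor=M: ✓ → 29
sensor=L: ✗
sensor=A: ✗
sensor=Q: ✗
sensor=K: ✗
sensor=E: ✓ → 38
sensor=D: ✗
sensor=F: ✓ → 81
sensor=X: ✓ → 62
sensor=Z: ✓ → 26
sensor=Y: ✓ → 69
sensor=P: ✓ → 63
ok_sum = 89 + 76 + 29 + 38 + 81 + 62 + 26 + 69 + 63 = 533
—
[temp_sum: temp BETWEEN -6 AND 37]
sensor=H: ✓ → 89
sensor=S: ✗
sensor=M: ✓ → 29
sensor=L: ✓ → 38
sensor=A: ✗
sensor=Q: ✓ → 86
sensor=K: ✓ → 51
sensor=E: ✓ → 38
sensor=D: ✓ → 11
sensor=F: ✗
sensor=X: ✓ → 62
sensor=Z: ✓ → 26
sensor=Y: ✗
sensor=P: ✗
temp_sum = 89 + 29 + 38 + 86 + 51 + 38 + 11 + 62 + 26 = 430

temp_min=11, ok_sum=533, temp_sum=430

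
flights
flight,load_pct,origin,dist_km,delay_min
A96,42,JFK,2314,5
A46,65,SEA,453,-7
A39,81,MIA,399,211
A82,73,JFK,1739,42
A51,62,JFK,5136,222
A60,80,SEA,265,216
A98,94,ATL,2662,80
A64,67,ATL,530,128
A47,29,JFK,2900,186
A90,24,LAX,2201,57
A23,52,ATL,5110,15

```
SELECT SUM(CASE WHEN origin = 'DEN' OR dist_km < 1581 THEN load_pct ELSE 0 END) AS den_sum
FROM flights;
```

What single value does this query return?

293

flight=A96: ✗
flight=A46: ✓ → 65
flight=A39: ✓ → 81
flight=A82: ✗
flight=A51: ✗
flight=A60: ✓ → 80
flight=A98: ✗
flight=A64: ✓ → 67
flight=A47: ✗
flight=A90: ✗
flight=A23: ✗
den_sum = 65 + 81 + 80 + 67 = 293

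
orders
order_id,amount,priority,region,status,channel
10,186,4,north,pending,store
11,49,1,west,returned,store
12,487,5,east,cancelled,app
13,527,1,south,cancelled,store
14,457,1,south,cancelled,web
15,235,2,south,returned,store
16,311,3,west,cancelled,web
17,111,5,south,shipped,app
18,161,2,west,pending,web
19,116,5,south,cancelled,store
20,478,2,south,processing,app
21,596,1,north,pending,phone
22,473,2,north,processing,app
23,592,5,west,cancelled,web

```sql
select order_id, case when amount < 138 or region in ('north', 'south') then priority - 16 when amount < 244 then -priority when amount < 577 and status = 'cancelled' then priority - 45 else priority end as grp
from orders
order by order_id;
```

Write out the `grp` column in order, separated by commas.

order_id=10: amount < 138 or region in ('north', 'south') → -12
order_id=11: amount < 138 or region in ('north', 'south') → -15
order_id=12: amount < 577 and status = 'cancelled' → -40
order_id=13: amount < 138 or region in ('north', 'south') → -15
order_id=14: amount < 138 or region in ('north', 'south') → -15
order_id=15: amount < 138 or region in ('north', 'south') → -14
order_id=16: amount < 577 and status = 'cancelled' → -42
order_id=17: amount < 138 or region in ('north', 'south') → -11
order_id=18: amount < 244 → -2
order_id=19: amount < 138 or region in ('north', 'south') → -11
order_id=20: amount < 138 or region in ('north', 'south') → -14
order_id=21: amount < 138 or region in ('north', 'south') → -15
order_id=22: amount < 138 or region in ('north', 'south') → -14
order_id=23: ELSE → 5

-12, -15, -40, -15, -15, -14, -42, -11, -2, -11, -14, -15, -14, 5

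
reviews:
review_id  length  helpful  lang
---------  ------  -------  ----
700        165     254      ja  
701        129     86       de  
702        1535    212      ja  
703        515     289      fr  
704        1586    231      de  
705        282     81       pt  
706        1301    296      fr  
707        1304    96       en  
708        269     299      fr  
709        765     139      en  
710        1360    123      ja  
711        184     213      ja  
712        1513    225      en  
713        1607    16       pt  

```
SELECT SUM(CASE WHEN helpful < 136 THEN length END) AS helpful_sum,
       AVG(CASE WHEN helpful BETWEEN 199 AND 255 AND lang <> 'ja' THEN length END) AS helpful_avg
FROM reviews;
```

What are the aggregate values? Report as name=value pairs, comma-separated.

helpful_sum=4682, helpful_avg=1549.5

[helpful_sum: helpful < 136]
review_id=700: ✗
review_id=701: ✓ → 129
review_id=702: ✗
review_id=703: ✗
review_id=704: ✗
review_id=705: ✓ → 282
review_id=706: ✗
review_id=707: ✓ → 1304
review_id=708: ✗
review_id=709: ✗
review_id=710: ✓ → 1360
review_id=711: ✗
review_id=712: ✗
review_id=713: ✓ → 1607
helpful_sum = 129 + 282 + 1304 + 1360 + 1607 = 4682
—
[helpful_avg: helpful BETWEEN 199 AND 255 AND lang <> 'ja']
review_id=700: ✗
review_id=701: ✗
review_id=702: ✗
review_id=703: ✗
review_id=704: ✓ → 1586
review_id=705: ✗
review_id=706: ✗
review_id=707: ✗
review_id=708: ✗
review_id=709: ✗
review_id=710: ✗
review_id=711: ✗
review_id=712: ✓ → 1513
review_id=713: ✗
helpful_avg = (1586 + 1513) / 2 = 1549.5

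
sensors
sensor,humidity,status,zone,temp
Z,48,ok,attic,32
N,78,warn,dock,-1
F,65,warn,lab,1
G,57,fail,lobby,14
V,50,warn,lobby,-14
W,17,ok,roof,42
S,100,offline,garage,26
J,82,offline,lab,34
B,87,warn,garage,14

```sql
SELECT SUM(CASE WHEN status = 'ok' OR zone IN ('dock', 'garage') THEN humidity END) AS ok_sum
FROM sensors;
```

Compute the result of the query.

sensor=Z: ✓ → 48
sensor=N: ✓ → 78
sensor=F: ✗
sensor=G: ✗
sensor=V: ✗
sensor=W: ✓ → 17
sensor=S: ✓ → 100
sensor=J: ✗
sensor=B: ✓ → 87
ok_sum = 48 + 78 + 17 + 100 + 87 = 330

330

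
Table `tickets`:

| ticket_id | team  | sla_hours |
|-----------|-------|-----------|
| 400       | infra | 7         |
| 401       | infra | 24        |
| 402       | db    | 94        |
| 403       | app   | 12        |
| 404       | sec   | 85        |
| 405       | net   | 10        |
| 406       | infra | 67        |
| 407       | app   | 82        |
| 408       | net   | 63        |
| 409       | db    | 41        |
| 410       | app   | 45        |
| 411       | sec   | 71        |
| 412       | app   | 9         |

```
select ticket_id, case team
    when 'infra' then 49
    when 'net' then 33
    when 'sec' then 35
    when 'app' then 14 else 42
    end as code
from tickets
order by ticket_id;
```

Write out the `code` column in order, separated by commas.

ticket_id=400: team='infra' → 49
ticket_id=401: team='infra' → 49
ticket_id=402: ELSE → 42
ticket_id=403: team='app' → 14
ticket_id=404: team='sec' → 35
ticket_id=405: team='net' → 33
ticket_id=406: team='infra' → 49
ticket_id=407: team='app' → 14
ticket_id=408: team='net' → 33
ticket_id=409: ELSE → 42
ticket_id=410: team='app' → 14
ticket_id=411: team='sec' → 35
ticket_id=412: team='app' → 14

49, 49, 42, 14, 35, 33, 49, 14, 33, 42, 14, 35, 14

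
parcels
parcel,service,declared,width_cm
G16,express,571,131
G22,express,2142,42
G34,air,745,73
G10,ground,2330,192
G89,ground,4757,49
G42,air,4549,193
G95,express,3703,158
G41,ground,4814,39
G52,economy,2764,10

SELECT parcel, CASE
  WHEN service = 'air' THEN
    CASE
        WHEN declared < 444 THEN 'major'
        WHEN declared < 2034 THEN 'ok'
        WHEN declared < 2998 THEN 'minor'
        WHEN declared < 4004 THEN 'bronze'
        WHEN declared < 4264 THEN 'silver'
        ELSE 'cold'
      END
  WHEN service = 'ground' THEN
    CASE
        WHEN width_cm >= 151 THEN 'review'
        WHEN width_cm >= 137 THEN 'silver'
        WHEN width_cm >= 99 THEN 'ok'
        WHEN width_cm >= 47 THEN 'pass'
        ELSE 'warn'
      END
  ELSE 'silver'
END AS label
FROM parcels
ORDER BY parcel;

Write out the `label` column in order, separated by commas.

review, silver, silver, ok, warn, cold, silver, pass, silver

parcel=G10: service='ground' → inner[width_cm >= 151] → review
parcel=G16: service='express' → outer ELSE → silver
parcel=G22: service='express' → outer ELSE → silver
parcel=G34: service='air' → inner[declared < 2034] → ok
parcel=G41: service='ground' → inner[ELSE] → warn
parcel=G42: service='air' → inner[ELSE] → cold
parcel=G52: service='economy' → outer ELSE → silver
parcel=G89: service='ground' → inner[width_cm >= 47] → pass
parcel=G95: service='express' → outer ELSE → silver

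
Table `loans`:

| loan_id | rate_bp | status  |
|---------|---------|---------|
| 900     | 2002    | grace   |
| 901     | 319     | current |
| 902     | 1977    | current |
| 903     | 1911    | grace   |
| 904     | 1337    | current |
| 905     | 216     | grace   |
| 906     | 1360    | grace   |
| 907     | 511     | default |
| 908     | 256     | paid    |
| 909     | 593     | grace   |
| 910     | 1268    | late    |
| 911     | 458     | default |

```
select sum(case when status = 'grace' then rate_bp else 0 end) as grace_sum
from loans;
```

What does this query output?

6082

loan_id=900: ✓ → 2002
loan_id=901: ✗
loan_id=902: ✗
loan_id=903: ✓ → 1911
loan_id=904: ✗
loan_id=905: ✓ → 216
loan_id=906: ✓ → 1360
loan_id=907: ✗
loan_id=908: ✗
loan_id=909: ✓ → 593
loan_id=910: ✗
loan_id=911: ✗
grace_sum = 2002 + 1911 + 216 + 1360 + 593 = 6082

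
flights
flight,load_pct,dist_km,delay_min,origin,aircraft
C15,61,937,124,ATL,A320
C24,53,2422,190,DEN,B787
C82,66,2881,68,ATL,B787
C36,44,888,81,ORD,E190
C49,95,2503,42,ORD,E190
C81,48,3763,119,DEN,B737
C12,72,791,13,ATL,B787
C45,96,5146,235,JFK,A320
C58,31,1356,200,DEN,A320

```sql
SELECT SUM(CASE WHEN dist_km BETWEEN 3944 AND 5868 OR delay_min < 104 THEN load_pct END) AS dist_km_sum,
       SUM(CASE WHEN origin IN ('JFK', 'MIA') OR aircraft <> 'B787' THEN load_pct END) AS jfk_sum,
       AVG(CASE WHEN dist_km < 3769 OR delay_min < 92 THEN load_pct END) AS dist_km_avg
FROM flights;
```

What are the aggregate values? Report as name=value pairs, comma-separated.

dist_km_sum=373, jfk_sum=375, dist_km_avg=58.75

[dist_km_sum: dist_km BETWEEN 3944 AND 5868 OR delay_min < 104]
flight=C15: ✗
flight=C24: ✗
flight=C82: ✓ → 66
flight=C36: ✓ → 44
flight=C49: ✓ → 95
flight=C81: ✗
flight=C12: ✓ → 72
flight=C45: ✓ → 96
flight=C58: ✗
dist_km_sum = 66 + 44 + 95 + 72 + 96 = 373
—
[jfk_sum: origin IN ('JFK', 'MIA') OR aircraft <> 'B787']
flight=C15: ✓ → 61
flight=C24: ✗
flight=C82: ✗
flight=C36: ✓ → 44
flight=C49: ✓ → 95
flight=C81: ✓ → 48
flight=C12: ✗
flight=C45: ✓ → 96
flight=C58: ✓ → 31
jfk_sum = 61 + 44 + 95 + 48 + 96 + 31 = 375
—
[dist_km_avg: dist_km < 3769 OR delay_min < 92]
flight=C15: ✓ → 61
flight=C24: ✓ → 53
flight=C82: ✓ → 66
flight=C36: ✓ → 44
flight=C49: ✓ → 95
flight=C81: ✓ → 48
flight=C12: ✓ → 72
flight=C45: ✗
flight=C58: ✓ → 31
dist_km_avg = (61 + 53 + 66 + 44 + 95 + 48 + 72 + 31) / 8 = 58.75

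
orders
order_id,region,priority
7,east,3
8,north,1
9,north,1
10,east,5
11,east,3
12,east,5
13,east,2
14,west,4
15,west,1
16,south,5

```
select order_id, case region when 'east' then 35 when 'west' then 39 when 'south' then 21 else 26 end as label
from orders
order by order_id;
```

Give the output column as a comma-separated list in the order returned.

order_id=7: region='east' → 35
order_id=8: ELSE → 26
order_id=9: ELSE → 26
order_id=10: region='east' → 35
order_id=11: region='east' → 35
order_id=12: region='east' → 35
order_id=13: region='east' → 35
order_id=14: region='west' → 39
order_id=15: region='west' → 39
order_id=16: region='south' → 21

35, 26, 26, 35, 35, 35, 35, 39, 39, 21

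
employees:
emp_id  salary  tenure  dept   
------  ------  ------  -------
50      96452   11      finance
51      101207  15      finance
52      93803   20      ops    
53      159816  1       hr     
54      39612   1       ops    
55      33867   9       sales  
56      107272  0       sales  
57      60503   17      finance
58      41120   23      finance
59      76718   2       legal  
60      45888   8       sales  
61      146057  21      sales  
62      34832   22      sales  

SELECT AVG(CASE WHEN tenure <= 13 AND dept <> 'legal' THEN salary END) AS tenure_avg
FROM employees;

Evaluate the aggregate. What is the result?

emp_id=50: ✓ → 96452
emp_id=51: ✗
emp_id=52: ✗
emp_id=53: ✓ → 159816
emp_id=54: ✓ → 39612
emp_id=55: ✓ → 33867
emp_id=56: ✓ → 107272
emp_id=57: ✗
emp_id=58: ✗
emp_id=59: ✗
emp_id=60: ✓ → 45888
emp_id=61: ✗
emp_id=62: ✗
tenure_avg = (96452 + 159816 + 39612 + 33867 + 107272 + 45888) / 6 = 80484.5

80484.5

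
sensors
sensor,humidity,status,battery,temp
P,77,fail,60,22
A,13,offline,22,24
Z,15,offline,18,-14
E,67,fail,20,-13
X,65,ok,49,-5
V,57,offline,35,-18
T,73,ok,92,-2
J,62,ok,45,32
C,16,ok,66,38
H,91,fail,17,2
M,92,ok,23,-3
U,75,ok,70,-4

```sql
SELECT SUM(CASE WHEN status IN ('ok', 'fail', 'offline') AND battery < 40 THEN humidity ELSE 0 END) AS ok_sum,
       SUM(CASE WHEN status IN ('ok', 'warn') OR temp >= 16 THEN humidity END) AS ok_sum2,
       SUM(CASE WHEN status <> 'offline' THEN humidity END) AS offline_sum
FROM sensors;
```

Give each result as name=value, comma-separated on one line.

ok_sum=335, ok_sum2=473, offline_sum=618

[ok_sum: status IN ('ok', 'fail', 'offline') AND battery < 40]
sensor=P: ✗
sensor=A: ✓ → 13
sensor=Z: ✓ → 15
sensor=E: ✓ → 67
sensor=X: ✗
sensor=V: ✓ → 57
sensor=T: ✗
sensor=J: ✗
sensor=C: ✗
sensor=H: ✓ → 91
sensor=M: ✓ → 92
sensor=U: ✗
ok_sum = 13 + 15 + 67 + 57 + 91 + 92 = 335
—
[ok_sum2: status IN ('ok', 'warn') OR temp >= 16]
sensor=P: ✓ → 77
sensor=A: ✓ → 13
sensor=Z: ✗
sensor=E: ✗
sensor=X: ✓ → 65
sensor=V: ✗
sensor=T: ✓ → 73
sensor=J: ✓ → 62
sensor=C: ✓ → 16
sensor=H: ✗
sensor=M: ✓ → 92
sensor=U: ✓ → 75
ok_sum2 = 77 + 13 + 65 + 73 + 62 + 16 + 92 + 75 = 473
—
[offline_sum: status <> 'offline']
sensor=P: ✓ → 77
sensor=A: ✗
sensor=Z: ✗
sensor=E: ✓ → 67
sensor=X: ✓ → 65
sensor=V: ✗
sensor=T: ✓ → 73
sensor=J: ✓ → 62
sensor=C: ✓ → 16
sensor=H: ✓ → 91
sensor=M: ✓ → 92
sensor=U: ✓ → 75
offline_sum = 77 + 67 + 65 + 73 + 62 + 16 + 91 + 92 + 75 = 618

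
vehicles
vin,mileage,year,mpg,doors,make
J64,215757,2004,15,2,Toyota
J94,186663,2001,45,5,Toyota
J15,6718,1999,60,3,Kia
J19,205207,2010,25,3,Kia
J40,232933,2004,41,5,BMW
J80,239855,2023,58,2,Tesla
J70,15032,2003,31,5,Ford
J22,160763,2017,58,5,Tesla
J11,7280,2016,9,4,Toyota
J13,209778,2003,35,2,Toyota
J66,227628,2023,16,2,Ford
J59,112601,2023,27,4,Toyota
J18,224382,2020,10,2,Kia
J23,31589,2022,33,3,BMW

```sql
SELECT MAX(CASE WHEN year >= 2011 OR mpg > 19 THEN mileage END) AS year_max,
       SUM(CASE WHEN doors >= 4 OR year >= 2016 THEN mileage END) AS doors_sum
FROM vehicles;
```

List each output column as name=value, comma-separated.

year_max=239855, doors_sum=1438726

[year_max: year >= 2011 OR mpg > 19]
vin=J64: ✗
vin=J94: ✓ → 186663
vin=J15: ✓ → 6718
vin=J19: ✓ → 205207
vin=J40: ✓ → 232933
vin=J80: ✓ → 239855
vin=J70: ✓ → 15032
vin=J22: ✓ → 160763
vin=J11: ✓ → 7280
vin=J13: ✓ → 209778
vin=J66: ✓ → 227628
vin=J59: ✓ → 112601
vin=J18: ✓ → 224382
vin=J23: ✓ → 31589
year_max = MAX(186663, 6718, 205207, 232933, 239855, 15032, 160763, 7280, 209778, 227628, 112601, 224382, 31589) = 239855
—
[doors_sum: doors >= 4 OR year >= 2016]
vin=J64: ✗
vin=J94: ✓ → 186663
vin=J15: ✗
vin=J19: ✗
vin=J40: ✓ → 232933
vin=J80: ✓ → 239855
vin=J70: ✓ → 15032
vin=J22: ✓ → 160763
vin=J11: ✓ → 7280
vin=J13: ✗
vin=J66: ✓ → 227628
vin=J59: ✓ → 112601
vin=J18: ✓ → 224382
vin=J23: ✓ → 31589
doors_sum = 186663 + 232933 + 239855 + 15032 + 160763 + 7280 + 227628 + 112601 + 224382 + 31589 = 1438726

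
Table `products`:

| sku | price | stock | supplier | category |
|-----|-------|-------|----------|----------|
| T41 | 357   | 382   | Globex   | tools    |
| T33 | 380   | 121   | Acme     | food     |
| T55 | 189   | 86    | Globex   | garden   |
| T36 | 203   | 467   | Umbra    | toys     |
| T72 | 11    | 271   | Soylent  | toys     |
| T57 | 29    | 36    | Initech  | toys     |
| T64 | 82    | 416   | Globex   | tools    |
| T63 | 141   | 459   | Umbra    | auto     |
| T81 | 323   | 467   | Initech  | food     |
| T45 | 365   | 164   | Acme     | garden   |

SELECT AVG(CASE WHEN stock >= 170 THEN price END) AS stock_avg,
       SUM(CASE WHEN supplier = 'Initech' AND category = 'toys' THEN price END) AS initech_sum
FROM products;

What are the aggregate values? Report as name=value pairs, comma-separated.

[stock_avg: stock >= 170]
sku=T41: ✓ → 357
sku=T33: ✗
sku=T55: ✗
sku=T36: ✓ → 203
sku=T72: ✓ → 11
sku=T57: ✗
sku=T64: ✓ → 82
sku=T63: ✓ → 141
sku=T81: ✓ → 323
sku=T45: ✗
stock_avg = (357 + 203 + 11 + 82 + 141 + 323) / 6 = 186.1666666667
—
[initech_sum: supplier = 'Initech' AND category = 'toys']
sku=T41: ✗
sku=T33: ✗
sku=T55: ✗
sku=T36: ✗
sku=T72: ✗
sku=T57: ✓ → 29
sku=T64: ✗
sku=T63: ✗
sku=T81: ✗
sku=T45: ✗
initech_sum = 29

stock_avg=186.1666666667, initech_sum=29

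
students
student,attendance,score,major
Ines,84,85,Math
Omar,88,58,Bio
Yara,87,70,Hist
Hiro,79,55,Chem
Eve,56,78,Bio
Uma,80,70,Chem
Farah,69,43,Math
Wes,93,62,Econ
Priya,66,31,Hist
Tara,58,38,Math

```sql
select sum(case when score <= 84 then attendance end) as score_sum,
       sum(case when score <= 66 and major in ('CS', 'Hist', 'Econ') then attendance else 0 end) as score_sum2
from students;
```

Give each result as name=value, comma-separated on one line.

[score_sum: score <= 84]
student=Ines: ✗
student=Omar: ✓ → 88
student=Yara: ✓ → 87
student=Hiro: ✓ → 79
student=Eve: ✓ → 56
student=Uma: ✓ → 80
student=Farah: ✓ → 69
student=Wes: ✓ → 93
student=Priya: ✓ → 66
student=Tara: ✓ → 58
score_sum = 88 + 87 + 79 + 56 + 80 + 69 + 93 + 66 + 58 = 676
—
[score_sum2: score <= 66 and major in ('CS', 'Hist', 'Econ')]
student=Ines: ✗
student=Omar: ✗
student=Yara: ✗
student=Hiro: ✗
student=Eve: ✗
student=Uma: ✗
student=Farah: ✗
student=Wes: ✓ → 93
student=Priya: ✓ → 66
student=Tara: ✗
score_sum2 = 93 + 66 = 159

score_sum=676, score_sum2=159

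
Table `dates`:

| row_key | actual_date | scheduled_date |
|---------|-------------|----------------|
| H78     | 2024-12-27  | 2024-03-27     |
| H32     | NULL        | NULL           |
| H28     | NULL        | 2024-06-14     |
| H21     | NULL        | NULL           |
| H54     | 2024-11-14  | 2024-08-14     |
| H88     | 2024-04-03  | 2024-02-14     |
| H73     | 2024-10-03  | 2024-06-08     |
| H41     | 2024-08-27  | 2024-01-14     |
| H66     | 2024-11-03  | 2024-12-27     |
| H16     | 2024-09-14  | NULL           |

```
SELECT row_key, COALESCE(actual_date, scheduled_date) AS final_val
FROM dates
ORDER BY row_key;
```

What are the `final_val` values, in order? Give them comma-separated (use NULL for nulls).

row_key=H16: actual_date=2024-09-14 → 2024-09-14
row_key=H21: actual_date=NULL, scheduled_date=NULL (all NULL) → NULL
row_key=H28: actual_date=NULL, scheduled_date=2024-06-14 → 2024-06-14
row_key=H32: actual_date=NULL, scheduled_date=NULL (all NULL) → NULL
row_key=H41: actual_date=2024-08-27 → 2024-08-27
row_key=H54: actual_date=2024-11-14 → 2024-11-14
row_key=H66: actual_date=2024-11-03 → 2024-11-03
row_key=H73: actual_date=2024-10-03 → 2024-10-03
row_key=H78: actual_date=2024-12-27 → 2024-12-27
row_key=H88: actual_date=2024-04-03 → 2024-04-03

2024-09-14, NULL, 2024-06-14, NULL, 2024-08-27, 2024-11-14, 2024-11-03, 2024-10-03, 2024-12-27, 2024-04-03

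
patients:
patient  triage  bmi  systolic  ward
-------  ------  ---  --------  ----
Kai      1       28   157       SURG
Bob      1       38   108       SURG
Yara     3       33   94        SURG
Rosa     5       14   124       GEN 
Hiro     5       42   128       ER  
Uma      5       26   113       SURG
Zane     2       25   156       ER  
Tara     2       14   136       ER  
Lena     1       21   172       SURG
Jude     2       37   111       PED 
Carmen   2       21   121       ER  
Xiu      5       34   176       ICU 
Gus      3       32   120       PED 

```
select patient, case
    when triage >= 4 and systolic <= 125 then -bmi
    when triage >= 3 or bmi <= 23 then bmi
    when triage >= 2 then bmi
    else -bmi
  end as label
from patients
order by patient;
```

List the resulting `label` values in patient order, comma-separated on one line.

-38, 21, 32, 42, 37, -28, 21, -14, 14, -26, 34, 33, 25

patient=Bob: ELSE → -38
patient=Carmen: triage >= 3 or bmi <= 23 → 21
patient=Gus: triage >= 3 or bmi <= 23 → 32
patient=Hiro: triage >= 3 or bmi <= 23 → 42
patient=Jude: triage >= 2 → 37
patient=Kai: ELSE → -28
patient=Lena: triage >= 3 or bmi <= 23 → 21
patient=Rosa: triage >= 4 and systolic <= 125 → -14
patient=Tara: triage >= 3 or bmi <= 23 → 14
patient=Uma: triage >= 4 and systolic <= 125 → -26
patient=Xiu: triage >= 3 or bmi <= 23 → 34
patient=Yara: triage >= 3 or bmi <= 23 → 33
patient=Zane: triage >= 2 → 25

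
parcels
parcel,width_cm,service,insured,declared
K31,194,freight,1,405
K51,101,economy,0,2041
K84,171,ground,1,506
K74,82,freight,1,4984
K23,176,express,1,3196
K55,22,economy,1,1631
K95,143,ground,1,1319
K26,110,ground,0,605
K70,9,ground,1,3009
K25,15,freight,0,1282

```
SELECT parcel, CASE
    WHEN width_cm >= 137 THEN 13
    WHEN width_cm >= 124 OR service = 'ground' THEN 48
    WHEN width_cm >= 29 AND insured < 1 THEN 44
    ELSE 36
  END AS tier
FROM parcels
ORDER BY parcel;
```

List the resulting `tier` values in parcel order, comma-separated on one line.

13, 36, 48, 13, 44, 36, 48, 36, 13, 13

parcel=K23: width_cm >= 137 → 13
parcel=K25: ELSE → 36
parcel=K26: width_cm >= 124 OR service = 'ground' → 48
parcel=K31: width_cm >= 137 → 13
parcel=K51: width_cm >= 29 AND insured < 1 → 44
parcel=K55: ELSE → 36
parcel=K70: width_cm >= 124 OR service = 'ground' → 48
parcel=K74: ELSE → 36
parcel=K84: width_cm >= 137 → 13
parcel=K95: width_cm >= 137 → 13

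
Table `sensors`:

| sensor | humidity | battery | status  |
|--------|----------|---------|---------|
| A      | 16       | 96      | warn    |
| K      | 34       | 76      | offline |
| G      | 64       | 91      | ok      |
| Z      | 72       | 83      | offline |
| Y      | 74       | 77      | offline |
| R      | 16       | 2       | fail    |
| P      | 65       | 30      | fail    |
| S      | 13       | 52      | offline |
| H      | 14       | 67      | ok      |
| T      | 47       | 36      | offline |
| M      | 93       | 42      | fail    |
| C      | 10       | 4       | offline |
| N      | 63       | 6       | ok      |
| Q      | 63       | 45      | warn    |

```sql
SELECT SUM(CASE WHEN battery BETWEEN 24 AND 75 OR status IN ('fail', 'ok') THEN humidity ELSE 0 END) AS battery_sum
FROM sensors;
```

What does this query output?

438

sensor=A: ✗
sensor=K: ✗
sensor=G: ✓ → 64
sensor=Z: ✗
sensor=Y: ✗
sensor=R: ✓ → 16
sensor=P: ✓ → 65
sensor=S: ✓ → 13
sensor=H: ✓ → 14
sensor=T: ✓ → 47
sensor=M: ✓ → 93
sensor=C: ✗
sensor=N: ✓ → 63
sensor=Q: ✓ → 63
battery_sum = 64 + 16 + 65 + 13 + 14 + 47 + 93 + 63 + 63 = 438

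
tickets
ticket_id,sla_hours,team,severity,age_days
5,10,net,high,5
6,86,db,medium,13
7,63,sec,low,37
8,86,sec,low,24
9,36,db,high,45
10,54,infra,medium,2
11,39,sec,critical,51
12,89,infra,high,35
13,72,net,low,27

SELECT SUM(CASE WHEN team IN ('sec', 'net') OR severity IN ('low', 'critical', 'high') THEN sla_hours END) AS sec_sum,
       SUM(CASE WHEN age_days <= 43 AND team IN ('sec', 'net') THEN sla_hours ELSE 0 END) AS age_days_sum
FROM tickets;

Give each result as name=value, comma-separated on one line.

[sec_sum: team IN ('sec', 'net') OR severity IN ('low', 'critical', 'high')]
ticket_id=5: ✓ → 10
ticket_id=6: ✗
ticket_id=7: ✓ → 63
ticket_id=8: ✓ → 86
ticket_id=9: ✓ → 36
ticket_id=10: ✗
ticket_id=11: ✓ → 39
ticket_id=12: ✓ → 89
ticket_id=13: ✓ → 72
sec_sum = 10 + 63 + 86 + 36 + 39 + 89 + 72 = 395
—
[age_days_sum: age_days <= 43 AND team IN ('sec', 'net')]
ticket_id=5: ✓ → 10
ticket_id=6: ✗
ticket_id=7: ✓ → 63
ticket_id=8: ✓ → 86
ticket_id=9: ✗
ticket_id=10: ✗
ticket_id=11: ✗
ticket_id=12: ✗
ticket_id=13: ✓ → 72
age_days_sum = 10 + 63 + 86 + 72 = 231

sec_sum=395, age_days_sum=231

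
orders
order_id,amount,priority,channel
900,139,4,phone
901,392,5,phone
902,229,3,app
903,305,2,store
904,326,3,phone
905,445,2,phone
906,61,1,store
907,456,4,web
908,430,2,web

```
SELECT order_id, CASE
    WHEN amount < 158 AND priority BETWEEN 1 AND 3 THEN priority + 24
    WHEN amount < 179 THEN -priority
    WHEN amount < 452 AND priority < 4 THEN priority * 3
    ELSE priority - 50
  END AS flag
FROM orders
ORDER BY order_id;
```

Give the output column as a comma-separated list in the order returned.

-4, -45, 9, 6, 9, 6, 25, -46, 6

order_id=900: amount < 179 → -4
order_id=901: ELSE → -45
order_id=902: amount < 452 AND priority < 4 → 9
order_id=903: amount < 452 AND priority < 4 → 6
order_id=904: amount < 452 AND priority < 4 → 9
order_id=905: amount < 452 AND priority < 4 → 6
order_id=906: amount < 158 AND priority BETWEEN 1 AND 3 → 25
order_id=907: ELSE → -46
order_id=908: amount < 452 AND priority < 4 → 6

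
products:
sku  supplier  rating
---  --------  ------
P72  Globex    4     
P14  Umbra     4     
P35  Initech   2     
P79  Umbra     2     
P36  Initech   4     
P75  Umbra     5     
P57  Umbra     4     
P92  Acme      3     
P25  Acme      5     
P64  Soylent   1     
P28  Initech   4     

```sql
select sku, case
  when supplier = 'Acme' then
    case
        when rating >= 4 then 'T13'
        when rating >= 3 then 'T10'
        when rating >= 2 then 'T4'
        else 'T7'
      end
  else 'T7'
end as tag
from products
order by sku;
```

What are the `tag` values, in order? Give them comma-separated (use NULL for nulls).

sku=P14: supplier='Umbra' → outer ELSE → T7
sku=P25: supplier='Acme' → inner[rating >= 4] → T13
sku=P28: supplier='Initech' → outer ELSE → T7
sku=P35: supplier='Initech' → outer ELSE → T7
sku=P36: supplier='Initech' → outer ELSE → T7
sku=P57: supplier='Umbra' → outer ELSE → T7
sku=P64: supplier='Soylent' → outer ELSE → T7
sku=P72: supplier='Globex' → outer ELSE → T7
sku=P75: supplier='Umbra' → outer ELSE → T7
sku=P79: supplier='Umbra' → outer ELSE → T7
sku=P92: supplier='Acme' → inner[rating >= 3] → T10

T7, T13, T7, T7, T7, T7, T7, T7, T7, T7, T10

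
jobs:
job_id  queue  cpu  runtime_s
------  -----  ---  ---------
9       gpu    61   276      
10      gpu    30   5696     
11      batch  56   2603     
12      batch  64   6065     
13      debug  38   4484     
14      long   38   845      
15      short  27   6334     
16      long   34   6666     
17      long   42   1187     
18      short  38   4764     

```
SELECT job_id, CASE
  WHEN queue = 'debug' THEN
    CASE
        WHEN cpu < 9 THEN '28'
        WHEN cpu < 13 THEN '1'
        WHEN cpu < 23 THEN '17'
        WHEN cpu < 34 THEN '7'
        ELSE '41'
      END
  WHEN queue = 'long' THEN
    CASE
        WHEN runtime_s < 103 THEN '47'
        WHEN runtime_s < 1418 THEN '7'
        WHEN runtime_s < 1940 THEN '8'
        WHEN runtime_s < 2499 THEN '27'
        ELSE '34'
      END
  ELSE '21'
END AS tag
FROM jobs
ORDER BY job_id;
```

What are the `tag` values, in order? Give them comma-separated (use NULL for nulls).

job_id=9: queue='gpu' → outer ELSE → 21
job_id=10: queue='gpu' → outer ELSE → 21
job_id=11: queue='batch' → outer ELSE → 21
job_id=12: queue='batch' → outer ELSE → 21
job_id=13: queue='debug' → inner[ELSE] → 41
job_id=14: queue='long' → inner[runtime_s < 1418] → 7
job_id=15: queue='short' → outer ELSE → 21
job_id=16: queue='long' → inner[ELSE] → 34
job_id=17: queue='long' → inner[runtime_s < 1418] → 7
job_id=18: queue='short' → outer ELSE → 21

21, 21, 21, 21, 41, 7, 21, 34, 7, 21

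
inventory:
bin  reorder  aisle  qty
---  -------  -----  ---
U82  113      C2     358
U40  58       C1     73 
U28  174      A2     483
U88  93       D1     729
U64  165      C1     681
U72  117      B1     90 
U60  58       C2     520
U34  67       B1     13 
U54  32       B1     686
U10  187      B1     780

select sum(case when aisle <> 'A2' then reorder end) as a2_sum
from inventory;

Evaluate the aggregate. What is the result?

bin=U82: ✓ → 113
bin=U40: ✓ → 58
bin=U28: ✗
bin=U88: ✓ → 93
bin=U64: ✓ → 165
bin=U72: ✓ → 117
bin=U60: ✓ → 58
bin=U34: ✓ → 67
bin=U54: ✓ → 32
bin=U10: ✓ → 187
a2_sum = 113 + 58 + 93 + 165 + 117 + 58 + 67 + 32 + 187 = 890

890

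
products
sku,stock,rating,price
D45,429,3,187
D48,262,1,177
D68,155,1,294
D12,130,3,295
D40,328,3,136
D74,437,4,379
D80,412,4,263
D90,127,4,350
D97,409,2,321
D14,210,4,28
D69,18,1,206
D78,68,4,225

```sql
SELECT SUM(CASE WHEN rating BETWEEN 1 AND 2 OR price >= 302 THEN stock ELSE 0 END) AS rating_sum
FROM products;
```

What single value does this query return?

1408

sku=D45: ✗
sku=D48: ✓ → 262
sku=D68: ✓ → 155
sku=D12: ✗
sku=D40: ✗
sku=D74: ✓ → 437
sku=D80: ✗
sku=D90: ✓ → 127
sku=D97: ✓ → 409
sku=D14: ✗
sku=D69: ✓ → 18
sku=D78: ✗
rating_sum = 262 + 155 + 437 + 127 + 409 + 18 = 1408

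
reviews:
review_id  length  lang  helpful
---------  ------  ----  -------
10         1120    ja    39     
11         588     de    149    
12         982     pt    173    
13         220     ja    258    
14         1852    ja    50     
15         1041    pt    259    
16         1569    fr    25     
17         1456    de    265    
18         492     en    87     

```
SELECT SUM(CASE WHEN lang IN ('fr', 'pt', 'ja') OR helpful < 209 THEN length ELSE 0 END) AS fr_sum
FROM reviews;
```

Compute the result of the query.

review_id=10: ✓ → 1120
review_id=11: ✓ → 588
review_id=12: ✓ → 982
review_id=13: ✓ → 220
review_id=14: ✓ → 1852
review_id=15: ✓ → 1041
review_id=16: ✓ → 1569
review_id=17: ✗
review_id=18: ✓ → 492
fr_sum = 1120 + 588 + 982 + 220 + 1852 + 1041 + 1569 + 492 = 7864

7864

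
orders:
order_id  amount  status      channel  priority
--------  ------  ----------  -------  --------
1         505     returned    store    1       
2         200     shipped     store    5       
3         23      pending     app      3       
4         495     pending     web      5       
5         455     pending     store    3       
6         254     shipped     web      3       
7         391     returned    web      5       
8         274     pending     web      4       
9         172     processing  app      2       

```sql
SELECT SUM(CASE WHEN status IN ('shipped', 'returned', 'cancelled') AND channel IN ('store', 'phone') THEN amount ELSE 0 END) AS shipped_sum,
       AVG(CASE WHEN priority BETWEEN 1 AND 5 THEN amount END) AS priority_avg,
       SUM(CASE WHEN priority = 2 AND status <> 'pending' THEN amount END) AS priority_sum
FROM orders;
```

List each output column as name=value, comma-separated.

[shipped_sum: status IN ('shipped', 'returned', 'cancelled') AND channel IN ('store', 'phone')]
order_id=1: ✓ → 505
order_id=2: ✓ → 200
order_id=3: ✗
order_id=4: ✗
order_id=5: ✗
order_id=6: ✗
order_id=7: ✗
order_id=8: ✗
order_id=9: ✗
shipped_sum = 505 + 200 = 705
—
[priority_avg: priority BETWEEN 1 AND 5]
order_id=1: ✓ → 505
order_id=2: ✓ → 200
order_id=3: ✓ → 23
order_id=4: ✓ → 495
order_id=5: ✓ → 455
order_id=6: ✓ → 254
order_id=7: ✓ → 391
order_id=8: ✓ → 274
order_id=9: ✓ → 172
priority_avg = (505 + 200 + 23 + 495 + 455 + 254 + 391 + 274 + 172) / 9 = 307.6666666667
—
[priority_sum: priority = 2 AND status <> 'pending']
order_id=1: ✗
order_id=2: ✗
order_id=3: ✗
order_id=4: ✗
order_id=5: ✗
order_id=6: ✗
order_id=7: ✗
order_id=8: ✗
order_id=9: ✓ → 172
priority_sum = 172

shipped_sum=705, priority_avg=307.6666666667, priority_sum=172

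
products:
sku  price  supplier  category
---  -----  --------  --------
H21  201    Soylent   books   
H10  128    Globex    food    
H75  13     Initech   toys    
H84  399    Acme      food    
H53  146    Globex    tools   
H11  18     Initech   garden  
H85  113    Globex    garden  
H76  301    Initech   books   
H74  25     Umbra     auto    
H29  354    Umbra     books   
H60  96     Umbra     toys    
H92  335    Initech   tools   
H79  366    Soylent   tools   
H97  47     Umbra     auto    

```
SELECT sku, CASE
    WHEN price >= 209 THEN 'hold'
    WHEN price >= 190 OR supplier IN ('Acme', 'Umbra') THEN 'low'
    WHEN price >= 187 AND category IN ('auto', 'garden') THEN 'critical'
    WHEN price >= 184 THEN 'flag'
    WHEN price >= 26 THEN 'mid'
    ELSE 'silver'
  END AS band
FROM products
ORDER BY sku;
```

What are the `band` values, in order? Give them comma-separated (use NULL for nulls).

sku=H10: price >= 26 → mid
sku=H11: ELSE → silver
sku=H21: price >= 190 OR supplier IN ('Acme', 'Umbra') → low
sku=H29: price >= 209 → hold
sku=H53: price >= 26 → mid
sku=H60: price >= 190 OR supplier IN ('Acme', 'Umbra') → low
sku=H74: price >= 190 OR supplier IN ('Acme', 'Umbra') → low
sku=H75: ELSE → silver
sku=H76: price >= 209 → hold
sku=H79: price >= 209 → hold
sku=H84: price >= 209 → hold
sku=H85: price >= 26 → mid
sku=H92: price >= 209 → hold
sku=H97: price >= 190 OR supplier IN ('Acme', 'Umbra') → low

mid, silver, low, hold, mid, low, low, silver, hold, hold, hold, mid, hold, low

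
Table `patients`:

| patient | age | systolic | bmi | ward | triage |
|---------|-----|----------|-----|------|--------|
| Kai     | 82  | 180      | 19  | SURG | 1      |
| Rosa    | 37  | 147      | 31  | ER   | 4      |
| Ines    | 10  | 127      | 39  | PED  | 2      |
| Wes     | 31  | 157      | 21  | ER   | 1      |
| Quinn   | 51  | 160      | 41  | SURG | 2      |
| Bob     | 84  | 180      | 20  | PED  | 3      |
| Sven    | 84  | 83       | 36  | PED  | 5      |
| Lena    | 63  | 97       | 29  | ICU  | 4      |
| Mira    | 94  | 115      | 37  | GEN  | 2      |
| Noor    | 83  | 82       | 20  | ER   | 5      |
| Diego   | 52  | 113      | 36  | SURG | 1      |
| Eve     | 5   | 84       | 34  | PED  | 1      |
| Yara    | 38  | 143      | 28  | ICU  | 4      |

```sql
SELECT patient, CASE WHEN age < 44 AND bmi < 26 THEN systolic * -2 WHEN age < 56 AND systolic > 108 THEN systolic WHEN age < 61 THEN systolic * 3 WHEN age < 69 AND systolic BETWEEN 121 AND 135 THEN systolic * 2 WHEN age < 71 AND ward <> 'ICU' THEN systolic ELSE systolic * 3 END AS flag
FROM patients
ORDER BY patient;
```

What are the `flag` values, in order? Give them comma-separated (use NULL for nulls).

patient=Bob: ELSE → 540
patient=Diego: age < 56 AND systolic > 108 → 113
patient=Eve: age < 61 → 252
patient=Ines: age < 56 AND systolic > 108 → 127
patient=Kai: ELSE → 540
patient=Lena: ELSE → 291
patient=Mira: ELSE → 345
patient=Noor: ELSE → 246
patient=Quinn: age < 56 AND systolic > 108 → 160
patient=Rosa: age < 56 AND systolic > 108 → 147
patient=Sven: ELSE → 249
patient=Wes: age < 44 AND bmi < 26 → -314
patient=Yara: age < 56 AND systolic > 108 → 143

540, 113, 252, 127, 540, 291, 345, 246, 160, 147, 249, -314, 143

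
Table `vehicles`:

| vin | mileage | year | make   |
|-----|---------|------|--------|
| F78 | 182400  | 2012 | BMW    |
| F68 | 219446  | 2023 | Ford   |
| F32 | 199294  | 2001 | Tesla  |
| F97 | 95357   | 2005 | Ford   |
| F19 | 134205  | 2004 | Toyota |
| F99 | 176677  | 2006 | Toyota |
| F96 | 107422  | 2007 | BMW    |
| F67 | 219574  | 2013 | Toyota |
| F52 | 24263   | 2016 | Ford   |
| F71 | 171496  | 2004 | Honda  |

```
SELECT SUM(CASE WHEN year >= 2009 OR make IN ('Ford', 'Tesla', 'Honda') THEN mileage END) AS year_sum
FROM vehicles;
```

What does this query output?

vin=F78: ✓ → 182400
vin=F68: ✓ → 219446
vin=F32: ✓ → 199294
vin=F97: ✓ → 95357
vin=F19: ✗
vin=F99: ✗
vin=F96: ✗
vin=F67: ✓ → 219574
vin=F52: ✓ → 24263
vin=F71: ✓ → 171496
year_sum = 182400 + 219446 + 199294 + 95357 + 219574 + 24263 + 171496 = 1111830

1111830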